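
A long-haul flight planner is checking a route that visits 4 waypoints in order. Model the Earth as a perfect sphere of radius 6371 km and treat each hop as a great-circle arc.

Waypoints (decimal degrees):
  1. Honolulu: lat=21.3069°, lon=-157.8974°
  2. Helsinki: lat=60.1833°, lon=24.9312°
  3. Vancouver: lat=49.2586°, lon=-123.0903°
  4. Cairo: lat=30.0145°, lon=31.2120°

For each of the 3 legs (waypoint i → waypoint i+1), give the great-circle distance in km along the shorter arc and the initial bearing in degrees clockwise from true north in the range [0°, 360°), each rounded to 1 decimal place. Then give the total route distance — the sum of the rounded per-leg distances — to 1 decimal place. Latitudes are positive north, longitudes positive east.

Leg 1: φ1=0.3718756, φ2=1.0503967, Δφ=0.6785212, Δλ=3.1909610 rad; a=sin²(Δφ/2)+cosφ1·cosφ2·sin²(Δλ/2)=0.5737070870; c=2·atan2(√a, √(1-a))=1.718749698; dist=6371·c=10950.154 ≈ 10950.2 km; running total=10950.2 km
Leg 1 bearing: y=sinΔλ·cosφ2=-0.02453732, x=cosφ1·sinφ2-sinφ1·cosφ2·cosΔλ=0.98877044; θ=atan2(y, x)=-1.4216° <0 so +360° → 358.5784° ≈ 358.6°
Leg 2: φ1=1.0503967, φ2=0.8597248, Δφ=-0.1906720, Δλ=-2.5834625 rad; a=sin²(Δφ/2)+cosφ1·cosφ2·sin²(Δλ/2)=0.3089516525; c=2·atan2(√a, √(1-a))=1.178732241; dist=6371·c=7509.703 ≈ 7509.7 km; running total=18459.9 km
Leg 2 bearing: y=sinΔλ·cosφ2=-0.34564199, x=cosφ1·sinφ2-sinφ1·cosφ2·cosΔλ=0.85704943; θ=atan2(y, x)=-21.9639° <0 so +360° → 338.0361° ≈ 338.0°
Leg 3: φ1=0.8597248, φ2=0.5238518, Δφ=-0.3358729, Δλ=2.6930832 rad; a=sin²(Δφ/2)+cosφ1·cosφ2·sin²(Δλ/2)=0.5651169352; c=2·atan2(√a, √(1-a))=1.701401182; dist=6371·c=10839.627 ≈ 10839.6 km; running total=29299.5 km
Leg 3 bearing: y=sinΔλ·cosφ2=0.37547358, x=cosφ1·sinφ2-sinφ1·cosφ2·cosΔλ=0.91763758; θ=atan2(y, x)=22.2531° ≈ 22.3°

Leg 1: dist=10950.2 km, bearing=358.6°
Leg 2: dist=7509.7 km, bearing=338.0°
Leg 3: dist=10839.6 km, bearing=22.3°
Total: 29299.5 km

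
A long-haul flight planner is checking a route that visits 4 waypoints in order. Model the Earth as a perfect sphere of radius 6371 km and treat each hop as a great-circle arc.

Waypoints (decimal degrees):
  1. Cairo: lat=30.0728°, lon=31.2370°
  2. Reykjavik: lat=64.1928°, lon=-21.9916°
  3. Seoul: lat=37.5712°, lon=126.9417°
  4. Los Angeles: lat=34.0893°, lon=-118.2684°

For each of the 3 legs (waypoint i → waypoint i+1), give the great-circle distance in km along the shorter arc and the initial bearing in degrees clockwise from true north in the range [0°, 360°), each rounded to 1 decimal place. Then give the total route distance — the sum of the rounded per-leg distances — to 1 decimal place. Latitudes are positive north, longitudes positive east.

Leg 1: dist=5272.6 km, bearing=331.7°
Leg 2: dist=8375.5 km, bearing=25.0°
Leg 3: dist=9583.4 km, bearing=48.9°
Total: 23231.5 km

Leg 1: φ1=0.5248694, φ2=1.1203757, Δφ=0.5955063, Δλ=-0.9290143 rad; a=sin²(Δφ/2)+cosφ1·cosφ2·sin²(Δλ/2)=0.1616753965; c=2·atan2(√a, √(1-a))=0.827594083; dist=6371·c=5272.602 ≈ 5272.6 km; running total=5272.6 km
Leg 1 bearing: y=sinΔλ·cosφ2=-0.34872391, x=cosφ1·sinφ2-sinφ1·cosφ2·cosΔλ=0.64848861; θ=atan2(y, x)=-28.2691° <0 so +360° → 331.7309° ≈ 331.7°
Leg 2: φ1=1.1203757, φ2=0.6557411, Δφ=-0.4646346, Δλ=2.5993765 rad; a=sin²(Δφ/2)+cosφ1·cosφ2·sin²(Δλ/2)=0.3733136036; c=2·atan2(√a, √(1-a))=1.314631091; dist=6371·c=8375.515 ≈ 8375.5 km; running total=13648.1 km
Leg 2 bearing: y=sinΔλ·cosφ2=0.40900786, x=cosφ1·sinφ2-sinφ1·cosφ2·cosΔλ=0.87664976; θ=atan2(y, x)=25.0118° ≈ 25.0°
Leg 3: φ1=0.6557411, φ2=0.5949705, Δφ=-0.0607706, Δλ=-4.2797236 rad; a=sin²(Δφ/2)+cosφ1·cosφ2·sin²(Δλ/2)=0.4667349738; c=2·atan2(√a, √(1-a))=1.504217097; dist=6371·c=9583.367 ≈ 9583.4 km; running total=23231.5 km
Leg 3 bearing: y=sinΔλ·cosφ2=0.75185078, x=cosφ1·sinφ2-sinφ1·cosφ2·cosΔλ=0.65596811; θ=atan2(y, x)=48.8962° ≈ 48.9°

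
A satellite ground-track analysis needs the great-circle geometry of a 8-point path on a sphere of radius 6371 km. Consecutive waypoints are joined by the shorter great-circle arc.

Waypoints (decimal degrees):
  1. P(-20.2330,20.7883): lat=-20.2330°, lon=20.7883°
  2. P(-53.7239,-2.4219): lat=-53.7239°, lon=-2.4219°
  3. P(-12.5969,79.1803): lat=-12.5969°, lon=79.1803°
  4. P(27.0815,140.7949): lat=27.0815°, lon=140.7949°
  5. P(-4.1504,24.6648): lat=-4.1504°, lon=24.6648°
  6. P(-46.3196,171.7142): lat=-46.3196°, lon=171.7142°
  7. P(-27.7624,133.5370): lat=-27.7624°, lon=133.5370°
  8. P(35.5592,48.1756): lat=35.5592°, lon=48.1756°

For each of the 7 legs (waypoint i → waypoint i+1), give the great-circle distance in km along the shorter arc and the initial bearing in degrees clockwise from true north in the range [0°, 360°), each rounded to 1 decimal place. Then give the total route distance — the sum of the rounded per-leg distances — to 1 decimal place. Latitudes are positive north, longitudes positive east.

Leg 1: φ1=-0.3531325, φ2=-0.9376589, Δφ=-0.5845265, Δλ=-0.4050944 rad; a=sin²(Δφ/2)+cosφ1·cosφ2·sin²(Δλ/2)=0.1054794272; c=2·atan2(√a, √(1-a))=0.661549685; dist=6371·c=4214.733 ≈ 4214.7 km; running total=4214.7 km
Leg 1 bearing: y=sinΔλ·cosφ2=-0.23318316, x=cosφ1·sinφ2-sinφ1·cosφ2·cosΔλ=-0.56836580; θ=atan2(y, x)=-157.6932° <0 so +360° → 202.3068° ≈ 202.3°
Leg 2: φ1=-0.9376589, φ2=-0.2198574, Δφ=0.7178016, Δλ=1.4242271 rad; a=sin²(Δφ/2)+cosφ1·cosφ2·sin²(Δλ/2)=0.3699247343; c=2·atan2(√a, √(1-a))=1.307618228; dist=6371·c=8330.836 ≈ 8330.8 km; running total=12545.5 km
Leg 2 bearing: y=sinΔλ·cosφ2=0.96546460, x=cosφ1·sinφ2-sinφ1·cosφ2·cosΔλ=-0.01413532; θ=atan2(y, x)=90.8388° ≈ 90.8°
Leg 3: φ1=-0.2198574, φ2=0.4726613, Δφ=0.6925187, Δλ=1.0753776 rad; a=sin²(Δφ/2)+cosφ1·cosφ2·sin²(Δλ/2)=0.3430995373; c=2·atan2(√a, √(1-a))=1.251602800; dist=6371·c=7973.961 ≈ 7974.0 km; running total=20519.5 km
Leg 3 bearing: y=sinΔλ·cosφ2=0.78331165, x=cosφ1·sinφ2-sinφ1·cosφ2·cosΔλ=0.53661144; θ=atan2(y, x)=55.5867° ≈ 55.6°
Leg 4: φ1=0.4726613, φ2=-0.0724381, Δφ=-0.5450995, Δλ=-2.0268526 rad; a=sin²(Δφ/2)+cosφ1·cosφ2·sin²(Δλ/2)=0.7120224971; c=2·atan2(√a, √(1-a))=2.008703444; dist=6371·c=12797.4496 ≈ 12797.4 km; running total=33316.9 km
Leg 4 bearing: y=sinΔλ·cosφ2=-0.89544187, x=cosφ1·sinφ2-sinφ1·cosφ2·cosΔλ=0.13553490; θ=atan2(y, x)=-81.3930° <0 so +360° → 278.6070° ≈ 278.6°
Leg 5: φ1=-0.0724381, φ2=-0.8084295, Δφ=-0.7359914, Δλ=2.5664962 rad; a=sin²(Δφ/2)+cosφ1·cosφ2·sin²(Δλ/2)=0.7628389186; c=2·atan2(√a, √(1-a))=2.124308058; dist=6371·c=13533.967 ≈ 13534.0 km; running total=46850.9 km
Leg 5 bearing: y=sinΔλ·cosφ2=0.37564727, x=cosφ1·sinφ2-sinφ1·cosφ2·cosΔλ=-0.76325090; θ=atan2(y, x)=153.7951° ≈ 153.8°
Leg 6: φ1=-0.8084295, φ2=-0.4845453, Δφ=0.3238842, Δλ=-0.6663178 rad; a=sin²(Δφ/2)+cosφ1·cosφ2·sin²(Δλ/2)=0.0913566725; c=2·atan2(√a, √(1-a))=0.614109933; dist=6371·c=3912.494 ≈ 3912.5 km; running total=50763.4 km
Leg 6 bearing: y=sinΔλ·cosφ2=-0.54694469, x=cosφ1·sinφ2-sinφ1·cosφ2·cosΔλ=0.18136711; θ=atan2(y, x)=-71.6545° <0 so +360° → 288.3455° ≈ 288.3°
Leg 7: φ1=-0.4845453, φ2=0.6206251, Δφ=1.1051704, Δλ=-1.4898375 rad; a=sin²(Δφ/2)+cosφ1·cosφ2·sin²(Δλ/2)=0.6063352606; c=2·atan2(√a, √(1-a))=1.785103520; dist=6371·c=11372.895 ≈ 11372.9 km; running total=62136.3 km
Leg 7 bearing: y=sinΔλ·cosφ2=-0.81085051, x=cosφ1·sinφ2-sinφ1·cosφ2·cosΔλ=0.54524554; θ=atan2(y, x)=-56.0817° <0 so +360° → 303.9183° ≈ 303.9°

Leg 1: dist=4214.7 km, bearing=202.3°
Leg 2: dist=8330.8 km, bearing=90.8°
Leg 3: dist=7974.0 km, bearing=55.6°
Leg 4: dist=12797.4 km, bearing=278.6°
Leg 5: dist=13534.0 km, bearing=153.8°
Leg 6: dist=3912.5 km, bearing=288.3°
Leg 7: dist=11372.9 km, bearing=303.9°
Total: 62136.3 km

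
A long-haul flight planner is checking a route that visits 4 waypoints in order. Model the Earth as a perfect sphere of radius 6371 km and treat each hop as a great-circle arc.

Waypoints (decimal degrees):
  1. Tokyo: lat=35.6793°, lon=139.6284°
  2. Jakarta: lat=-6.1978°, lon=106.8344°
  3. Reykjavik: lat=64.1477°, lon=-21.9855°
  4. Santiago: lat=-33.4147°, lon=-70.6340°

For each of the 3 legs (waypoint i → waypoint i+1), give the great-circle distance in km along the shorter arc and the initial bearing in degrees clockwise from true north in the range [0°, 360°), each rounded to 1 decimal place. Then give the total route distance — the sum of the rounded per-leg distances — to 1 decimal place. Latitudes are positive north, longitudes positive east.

Leg 1: dist=5780.4 km, bearing=223.1°
Leg 2: dist=12414.7 km, bearing=338.6°
Leg 3: dist=11651.0 km, bearing=220.4°
Total: 29846.1 km

Leg 1: φ1=0.6227213, φ2=-0.1081720, Δφ=-0.7308933, Δλ=-0.5723633 rad; a=sin²(Δφ/2)+cosφ1·cosφ2·sin²(Δλ/2)=0.1920628364; c=2·atan2(√a, √(1-a))=0.907301070; dist=6371·c=5780.415 ≈ 5780.4 km; running total=5780.4 km
Leg 1 bearing: y=sinΔλ·cosφ2=-0.53845447, x=cosφ1·sinφ2-sinφ1·cosφ2·cosΔλ=-0.57512224; θ=atan2(y, x)=-136.8859° <0 so +360° → 223.1141° ≈ 223.1°
Leg 2: φ1=-0.1081720, φ2=1.1195886, Δφ=1.2277606, Δλ=-2.2483314 rad; a=sin²(Δφ/2)+cosφ1·cosφ2·sin²(Δλ/2)=0.6844545829; c=2·atan2(√a, √(1-a))=1.948631459; dist=6371·c=12414.731 ≈ 12414.7 km; running total=18195.1 km
Leg 2 bearing: y=sinΔλ·cosφ2=-0.33973753, x=cosφ1·sinφ2-sinφ1·cosφ2·cosΔλ=0.86514995; θ=atan2(y, x)=-21.4395° <0 so +360° → 338.5605° ≈ 338.6°
Leg 3: φ1=1.1195886, φ2=-0.5831965, Δφ=-1.7027851, Δλ=-0.8490765 rad; a=sin²(Δφ/2)+cosφ1·cosφ2·sin²(Δλ/2)=0.6275557319; c=2·atan2(√a, √(1-a))=1.828759306; dist=6371·c=11651.026 ≈ 11651.0 km; running total=29846.1 km
Leg 3 bearing: y=sinΔλ·cosφ2=-0.62658970, x=cosφ1·sinφ2-sinφ1·cosφ2·cosΔλ=-0.73641258; θ=atan2(y, x)=-139.6066° <0 so +360° → 220.3934° ≈ 220.4°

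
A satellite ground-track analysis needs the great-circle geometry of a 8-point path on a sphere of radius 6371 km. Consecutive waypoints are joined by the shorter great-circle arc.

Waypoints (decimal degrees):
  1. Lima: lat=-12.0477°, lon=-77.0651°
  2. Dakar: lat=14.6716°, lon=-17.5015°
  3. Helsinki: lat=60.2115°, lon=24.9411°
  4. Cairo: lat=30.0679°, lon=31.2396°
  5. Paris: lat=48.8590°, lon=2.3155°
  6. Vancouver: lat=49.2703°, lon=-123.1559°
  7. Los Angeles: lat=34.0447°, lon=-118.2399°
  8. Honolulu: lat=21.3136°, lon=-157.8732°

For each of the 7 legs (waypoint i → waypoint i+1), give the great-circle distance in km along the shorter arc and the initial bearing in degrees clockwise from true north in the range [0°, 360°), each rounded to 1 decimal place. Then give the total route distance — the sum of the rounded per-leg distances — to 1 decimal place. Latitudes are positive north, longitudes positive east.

Leg 1: φ1=-0.2102720, φ2=0.2560677, Δφ=0.4663398, Δλ=1.0395809 rad; a=sin²(Δφ/2)+cosφ1·cosφ2·sin²(Δλ/2)=0.2867980636; c=2·atan2(√a, √(1-a))=1.130282966; dist=6371·c=7201.033 ≈ 7201.0 km; running total=7201.0 km
Leg 1 bearing: y=sinΔλ·cosφ2=0.83407887, x=cosφ1·sinφ2-sinφ1·cosφ2·cosΔλ=0.34998881; θ=atan2(y, x)=67.2365° ≈ 67.2°
Leg 2: φ1=0.2560677, φ2=1.0508889, Δφ=0.7948212, Δλ=0.7407631 rad; a=sin²(Δφ/2)+cosφ1·cosφ2·sin²(Δλ/2)=0.2127636164; c=2·atan2(√a, √(1-a))=0.958836451; dist=6371·c=6108.747 ≈ 6108.7 km; running total=13309.7 km
Leg 2 bearing: y=sinΔλ·cosφ2=0.33526595, x=cosφ1·sinφ2-sinφ1·cosφ2·cosΔλ=0.74671131; θ=atan2(y, x)=24.1796° ≈ 24.2°
Leg 3: φ1=1.0508889, φ2=0.5247839, Δφ=-0.5261051, Δλ=0.1099296 rad; a=sin²(Δφ/2)+cosφ1·cosφ2·sin²(Δλ/2)=0.0689128463; c=2·atan2(√a, √(1-a))=0.531250341; dist=6371·c=3384.596 ≈ 3384.6 km; running total=16694.3 km
Leg 3 bearing: y=sinΔλ·cosφ2=0.09494509, x=cosφ1·sinφ2-sinφ1·cosφ2·cosΔλ=-0.49763530; θ=atan2(y, x)=169.1982° ≈ 169.2°
Leg 4: φ1=0.5247839, φ2=0.8527504, Δφ=0.3279666, Δλ=-0.5048208 rad; a=sin²(Δφ/2)+cosφ1·cosφ2·sin²(Δλ/2)=0.0621622608; c=2·atan2(√a, √(1-a))=0.503963484; dist=6371·c=3210.751 ≈ 3210.8 km; running total=19905.1 km
Leg 4 bearing: y=sinΔλ·cosφ2=-0.31820064, x=cosφ1·sinφ2-sinφ1·cosφ2·cosΔλ=0.36323657; θ=atan2(y, x)=-41.2188° <0 so +360° → 318.7812° ≈ 318.8°
Leg 5: φ1=0.8527504, φ2=0.8599290, Δφ=0.0071785, Δλ=-2.1898890 rad; a=sin²(Δφ/2)+cosφ1·cosφ2·sin²(Δλ/2)=0.3392103881; c=2·atan2(√a, √(1-a))=1.243399497; dist=6371·c=7921.698 ≈ 7921.7 km; running total=27826.8 km
Leg 5 bearing: y=sinΔλ·cosφ2=-0.53139237, x=cosφ1·sinφ2-sinφ1·cosφ2·cosΔλ=0.78371484; θ=atan2(y, x)=-34.1390° <0 so +360° → 325.8610° ≈ 325.9°
Leg 6: φ1=0.8599290, φ2=0.5941921, Δφ=-0.2657369, Δλ=0.0858004 rad; a=sin²(Δφ/2)+cosφ1·cosφ2·sin²(Δλ/2)=0.0185448001; c=2·atan2(√a, √(1-a))=0.273207497; dist=6371·c=1740.605 ≈ 1740.6 km; running total=29567.4 km
Leg 6 bearing: y=sinΔλ·cosφ2=0.07100709, x=cosφ1·sinφ2-sinφ1·cosφ2·cosΔλ=-0.26031050; θ=atan2(y, x)=164.7422° ≈ 164.7°
Leg 7: φ1=0.5941921, φ2=0.3719925, Δφ=-0.2221996, Δλ=-0.6917316 rad; a=sin²(Δφ/2)+cosφ1·cosφ2·sin²(Δλ/2)=0.1010092301; c=2·atan2(√a, √(1-a))=0.646857704; dist=6371·c=4121.130 ≈ 4121.1 km; running total=33688.5 km
Leg 7 bearing: y=sinΔλ·cosφ2=-0.59424445, x=cosφ1·sinφ2-sinφ1·cosφ2·cosΔλ=-0.10049375; θ=atan2(y, x)=-99.5986° <0 so +360° → 260.4014° ≈ 260.4°

Leg 1: dist=7201.0 km, bearing=67.2°
Leg 2: dist=6108.7 km, bearing=24.2°
Leg 3: dist=3384.6 km, bearing=169.2°
Leg 4: dist=3210.8 km, bearing=318.8°
Leg 5: dist=7921.7 km, bearing=325.9°
Leg 6: dist=1740.6 km, bearing=164.7°
Leg 7: dist=4121.1 km, bearing=260.4°
Total: 33688.5 km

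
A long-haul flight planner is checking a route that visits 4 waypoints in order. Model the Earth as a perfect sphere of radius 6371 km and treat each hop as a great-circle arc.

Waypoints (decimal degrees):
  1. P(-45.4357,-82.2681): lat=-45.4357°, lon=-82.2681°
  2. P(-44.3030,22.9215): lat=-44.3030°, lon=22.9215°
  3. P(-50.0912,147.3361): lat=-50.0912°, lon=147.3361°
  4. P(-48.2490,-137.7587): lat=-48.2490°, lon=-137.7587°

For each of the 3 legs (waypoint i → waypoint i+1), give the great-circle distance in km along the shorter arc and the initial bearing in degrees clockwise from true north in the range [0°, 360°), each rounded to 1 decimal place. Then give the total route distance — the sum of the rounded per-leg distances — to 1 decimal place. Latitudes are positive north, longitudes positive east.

Leg 1: φ1=-0.7930026, φ2=-0.7732332, Δφ=0.0197693, Δλ=1.8359049 rad; a=sin²(Δφ/2)+cosφ1·cosφ2·sin²(Δλ/2)=0.3169784175; c=2·atan2(√a, √(1-a))=1.196042808; dist=6371·c=7619.989 ≈ 7620.0 km; running total=7620.0 km
Leg 1 bearing: y=sinΔλ·cosφ2=0.69065405, x=cosφ1·sinφ2-sinφ1·cosφ2·cosΔλ=-0.62370617; θ=atan2(y, x)=132.0841° ≈ 132.1°
Leg 2: φ1=-0.7732332, φ2=-0.8742564, Δφ=-0.1010231, Δλ=2.1714444 rad; a=sin²(Δφ/2)+cosφ1·cosφ2·sin²(Δλ/2)=0.3618683203; c=2·atan2(√a, √(1-a))=1.290892354; dist=6371·c=8224.275 ≈ 8224.3 km; running total=15844.3 km
Leg 2 bearing: y=sinΔλ·cosφ2=0.52927359, x=cosφ1·sinφ2-sinφ1·cosφ2·cosΔλ=-0.80221445; θ=atan2(y, x)=146.5845° ≈ 146.6°
Leg 3: φ1=-0.8742564, φ2=-0.8421039, Δφ=0.0321525, Δλ=-4.9758429 rad; a=sin²(Δφ/2)+cosφ1·cosφ2·sin²(Δλ/2)=0.1582394254; c=2·atan2(√a, √(1-a))=0.818220570; dist=6371·c=5212.883 ≈ 5212.9 km; running total=21057.2 km
Leg 3 bearing: y=sinΔλ·cosφ2=0.64291884, x=cosφ1·sinφ2-sinφ1·cosφ2·cosΔλ=-0.34562148; θ=atan2(y, x)=118.2617° ≈ 118.3°

Leg 1: dist=7620.0 km, bearing=132.1°
Leg 2: dist=8224.3 km, bearing=146.6°
Leg 3: dist=5212.9 km, bearing=118.3°
Total: 21057.2 km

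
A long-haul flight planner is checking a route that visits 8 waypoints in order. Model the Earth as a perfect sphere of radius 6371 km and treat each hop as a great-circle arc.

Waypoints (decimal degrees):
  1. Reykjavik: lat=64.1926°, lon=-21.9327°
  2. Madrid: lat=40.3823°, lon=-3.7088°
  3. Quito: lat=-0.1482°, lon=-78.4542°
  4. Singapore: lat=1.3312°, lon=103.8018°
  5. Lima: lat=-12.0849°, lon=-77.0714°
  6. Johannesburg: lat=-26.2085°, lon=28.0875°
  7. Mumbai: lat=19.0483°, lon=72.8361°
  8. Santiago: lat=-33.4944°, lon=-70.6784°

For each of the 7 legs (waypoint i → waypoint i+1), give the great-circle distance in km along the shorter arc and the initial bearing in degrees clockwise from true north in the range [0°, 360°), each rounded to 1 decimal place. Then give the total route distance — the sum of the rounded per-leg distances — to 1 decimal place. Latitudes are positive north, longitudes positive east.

Leg 1: dist=2898.9 km, bearing=147.2°
Leg 2: dist=8732.9 km, bearing=259.9°
Leg 3: dist=19731.9 km, bearing=297.7°
Leg 4: dist=18815.5 km, bearing=175.4°
Leg 5: dist=10882.8 km, bearing=119.0°
Leg 6: dist=6975.4 km, bearing=48.5°
Leg 7: dist=16065.2 km, bearing=238.6°
Total: 84102.6 km

Leg 1: φ1=1.1203722, φ2=0.7048041, Δφ=-0.4155681, Δλ=0.3180671 rad; a=sin²(Δφ/2)+cosφ1·cosφ2·sin²(Δλ/2)=0.0508732178; c=2·atan2(√a, √(1-a))=0.455016983; dist=6371·c=2898.913 ≈ 2898.9 km; running total=2898.9 km
Leg 1 bearing: y=sinΔλ·cosφ2=0.23821936, x=cosφ1·sinφ2-sinφ1·cosφ2·cosΔλ=-0.36931297; θ=atan2(y, x)=147.1766° ≈ 147.2°
Leg 2: φ1=0.7048041, φ2=-0.0025866, Δφ=-0.7073907, Δλ=-1.3045533 rad; a=sin²(Δφ/2)+cosφ1·cosφ2·sin²(Δλ/2)=0.4006282351; c=2·atan2(√a, √(1-a))=1.370720618; dist=6371·c=8732.861 ≈ 8732.9 km; running total=11631.8 km
Leg 2 bearing: y=sinΔλ·cosφ2=-0.96476298, x=cosφ1·sinφ2-sinφ1·cosφ2·cosΔλ=-0.17243378; θ=atan2(y, x)=-100.1336° <0 so +360° → 259.8664° ≈ 259.9°
Leg 3: φ1=-0.0025866, φ2=0.0232338, Δφ=0.0258204, Δλ=3.1809673 rad; a=sin²(Δφ/2)+cosφ1·cosφ2·sin²(Δλ/2)=0.9995059922; c=2·atan2(√a, √(1-a))=3.097136422; dist=6371·c=19731.856 ≈ 19731.9 km; running total=31363.7 km
Leg 3 bearing: y=sinΔλ·cosφ2=-0.03935383, x=cosφ1·sinφ2-sinφ1·cosφ2·cosΔλ=0.02064778; θ=atan2(y, x)=-62.3153° <0 so +360° → 297.6847° ≈ 297.7°
Leg 4: φ1=0.0232338, φ2=-0.2109213, Δφ=-0.2341551, Δλ=-3.1568329 rad; a=sin²(Δφ/2)+cosφ1·cosφ2·sin²(Δλ/2)=0.9911624125; c=2·atan2(√a, √(1-a))=2.953297722; dist=6371·c=18815.460 ≈ 18815.5 km; running total=50179.2 km
Leg 4 bearing: y=sinΔλ·cosφ2=0.01490189, x=cosφ1·sinφ2-sinφ1·cosφ2·cosΔλ=-0.18659012; θ=atan2(y, x)=175.4338° ≈ 175.4°
Leg 5: φ1=-0.2109213, φ2=-0.4574246, Δφ=-0.2465033, Δλ=1.8353690 rad; a=sin²(Δφ/2)+cosφ1·cosφ2·sin²(Δλ/2)=0.5684759119; c=2·atan2(√a, √(1-a))=1.708179912; dist=6371·c=10882.814 ≈ 10882.8 km; running total=61062.0 km
Leg 5 bearing: y=sinΔλ·cosφ2=0.86597443, x=cosφ1·sinφ2-sinφ1·cosφ2·cosΔλ=-0.48097036; θ=atan2(y, x)=119.0482° ≈ 119.0°
Leg 6: φ1=-0.4574246, φ2=0.3324556, Δφ=0.7898802, Δλ=0.7810104 rad; a=sin²(Δφ/2)+cosφ1·cosφ2·sin²(Δλ/2)=0.2709184507; c=2·atan2(√a, √(1-a))=1.094868794; dist=6371·c=6975.409 ≈ 6975.4 km; running total=68037.4 km
Leg 6 bearing: y=sinΔλ·cosφ2=0.66544914, x=cosφ1·sinφ2-sinφ1·cosφ2·cosΔλ=0.58929111; θ=atan2(y, x)=48.4734° ≈ 48.5°
Leg 7: φ1=0.3324556, φ2=-0.5845876, Δφ=-0.9170431, Δλ=-2.5048005 rad; a=sin²(Δφ/2)+cosφ1·cosφ2·sin²(Δλ/2)=0.9069431951; c=2·atan2(√a, √(1-a))=2.521606308; dist=6371·c=16065.154 ≈ 16065.2 km; running total=84102.6 km
Leg 7 bearing: y=sinΔλ·cosφ2=-0.49587671, x=cosφ1·sinφ2-sinφ1·cosφ2·cosΔλ=-0.30281221; θ=atan2(y, x)=-121.4108° <0 so +360° → 238.5892° ≈ 238.6°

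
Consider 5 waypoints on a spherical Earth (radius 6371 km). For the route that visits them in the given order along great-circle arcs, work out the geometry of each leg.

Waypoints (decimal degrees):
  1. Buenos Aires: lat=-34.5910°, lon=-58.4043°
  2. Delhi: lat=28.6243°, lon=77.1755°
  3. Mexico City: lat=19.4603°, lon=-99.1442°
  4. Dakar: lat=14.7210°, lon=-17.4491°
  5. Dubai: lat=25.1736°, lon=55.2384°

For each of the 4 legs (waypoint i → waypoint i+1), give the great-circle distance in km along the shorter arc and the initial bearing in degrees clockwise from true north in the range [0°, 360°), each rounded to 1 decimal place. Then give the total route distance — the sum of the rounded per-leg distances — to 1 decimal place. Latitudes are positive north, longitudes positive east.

Leg 1: dist=15790.4 km, bearing=86.4°
Leg 2: dist=14653.7 km, bearing=355.3°
Leg 3: dist=8618.0 km, bearing=78.6°
Leg 4: dist=7602.7 km, bearing=68.4°
Total: 46664.8 km

Leg 1: φ1=-0.6037268, φ2=0.4995883, Δφ=1.1033151, Δλ=2.3663139 rad; a=sin²(Δφ/2)+cosφ1·cosφ2·sin²(Δλ/2)=0.8940395335; c=2·atan2(√a, √(1-a))=2.478478505; dist=6371·c=15790.387 ≈ 15790.4 km; running total=15790.4 km
Leg 1 bearing: y=sinΔλ·cosφ2=0.61437147, x=cosφ1·sinφ2-sinφ1·cosφ2·cosΔλ=0.03845886; θ=atan2(y, x)=86.4180° ≈ 86.4°
Leg 2: φ1=0.4995883, φ2=0.3396463, Δφ=-0.1599420, Δλ=-3.0773593 rad; a=sin²(Δφ/2)+cosφ1·cosφ2·sin²(Δλ/2)=0.8331628982; c=2·atan2(√a, √(1-a))=2.300066751; dist=6371·c=14653.725 ≈ 14653.7 km; running total=30444.1 km
Leg 2 bearing: y=sinΔλ·cosφ2=-0.06052223, x=cosφ1·sinφ2-sinφ1·cosφ2·cosΔλ=0.74320051; θ=atan2(y, x)=-4.6556° <0 so +360° → 355.3444° ≈ 355.3°
Leg 3: φ1=0.3396463, φ2=0.2569299, Δφ=-0.0827164, Δλ=1.4258485 rad; a=sin²(Δφ/2)+cosφ1·cosφ2·sin²(Δλ/2)=0.3918113409; c=2·atan2(√a, √(1-a))=1.352693978; dist=6371·c=8618.013 ≈ 8618.0 km; running total=39062.1 km
Leg 3 bearing: y=sinΔλ·cosφ2=0.95703235, x=cosφ1·sinφ2-sinφ1·cosφ2·cosΔλ=0.19305426; θ=atan2(y, x)=78.5952° ≈ 78.6°
Leg 4: φ1=0.2569299, φ2=0.4393622, Δφ=0.1824323, Δλ=1.2686362 rad; a=sin²(Δφ/2)+cosφ1·cosφ2·sin²(Δλ/2)=0.3157154949; c=2·atan2(√a, √(1-a))=1.193327137; dist=6371·c=7602.687 ≈ 7602.7 km; running total=46664.8 km
Leg 4 bearing: y=sinΔλ·cosφ2=0.86402188, x=cosφ1·sinφ2-sinφ1·cosφ2·cosΔλ=0.34296220; θ=atan2(y, x)=68.3500° ≈ 68.4°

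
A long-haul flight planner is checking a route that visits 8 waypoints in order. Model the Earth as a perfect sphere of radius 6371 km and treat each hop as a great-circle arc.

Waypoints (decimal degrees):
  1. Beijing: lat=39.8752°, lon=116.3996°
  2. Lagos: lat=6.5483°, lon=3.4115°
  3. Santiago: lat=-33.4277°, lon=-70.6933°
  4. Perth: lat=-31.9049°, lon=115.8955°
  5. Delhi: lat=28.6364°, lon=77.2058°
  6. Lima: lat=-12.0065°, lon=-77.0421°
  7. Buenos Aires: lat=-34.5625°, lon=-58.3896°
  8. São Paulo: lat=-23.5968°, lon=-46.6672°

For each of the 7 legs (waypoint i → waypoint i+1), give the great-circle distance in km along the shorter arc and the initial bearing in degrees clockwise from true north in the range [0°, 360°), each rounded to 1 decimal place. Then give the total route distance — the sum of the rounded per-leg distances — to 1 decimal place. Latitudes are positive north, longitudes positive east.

Leg 1: φ1=0.6959535, φ2=0.1142894, Δφ=-0.5816641, Δλ=-1.9720144 rad; a=sin²(Δφ/2)+cosφ1·cosφ2·sin²(Δλ/2)=0.6123240903; c=2·atan2(√a, √(1-a))=1.797378300; dist=6371·c=11451.097 ≈ 11451.1 km; running total=11451.1 km
Leg 1 bearing: y=sinΔλ·cosφ2=-0.91458015, x=cosφ1·sinφ2-sinφ1·cosφ2·cosΔλ=0.33626826; θ=atan2(y, x)=-69.8128° <0 so +360° → 290.1872° ≈ 290.2°
Leg 2: φ1=0.1142894, φ2=-0.5834234, Δφ=-0.6977128, Δλ=-1.2933728 rad; a=sin²(Δφ/2)+cosφ1·cosφ2·sin²(Δλ/2)=0.4178701845; c=2·atan2(√a, √(1-a))=1.405788926; dist=6371·c=8956.281 ≈ 8956.3 km; running total=20407.4 km
Leg 2 bearing: y=sinΔλ·cosφ2=-0.80267078, x=cosφ1·sinφ2-sinφ1·cosφ2·cosΔλ=-0.57335712; θ=atan2(y, x)=-125.5387° <0 so +360° → 234.4613° ≈ 234.5°
Leg 3: φ1=-0.5834234, φ2=-0.5568456, Δφ=0.0265779, Δλ=3.2565889 rad; a=sin²(Δφ/2)+cosφ1·cosφ2·sin²(Δλ/2)=0.7063353025; c=2·atan2(√a, √(1-a))=1.996180343; dist=6371·c=12717.665 ≈ 12717.7 km; running total=33125.1 km
Leg 3 bearing: y=sinΔλ·cosφ2=-0.09740834, x=cosφ1·sinφ2-sinφ1·cosφ2·cosΔλ=-0.90565699; θ=atan2(y, x)=-173.8611° <0 so +360° → 186.1389° ≈ 186.1°
Leg 4: φ1=-0.5568456, φ2=0.4997995, Δφ=1.0566450, Δλ=-0.6752627 rad; a=sin²(Δφ/2)+cosφ1·cosφ2·sin²(Δλ/2)=0.3358590711; c=2·atan2(√a, √(1-a))=1.236312277; dist=6371·c=7876.546 ≈ 7876.5 km; running total=41001.6 km
Leg 4 bearing: y=sinΔλ·cosφ2=-0.54863901, x=cosφ1·sinφ2-sinφ1·cosφ2·cosΔλ=0.76891239; θ=atan2(y, x)=-35.5088° <0 so +360° → 324.4912° ≈ 324.5°
Leg 5: φ1=0.4997995, φ2=-0.2095530, Δφ=-0.7093524, Δλ=-2.6921337 rad; a=sin²(Δφ/2)+cosφ1·cosφ2·sin²(Δλ/2)=0.9364556252; c=2·atan2(√a, √(1-a))=2.631934320; dist=6371·c=16768.054 ≈ 16768.1 km; running total=57769.7 km
Leg 5 bearing: y=sinΔλ·cosφ2=-0.42497363, x=cosφ1·sinφ2-sinφ1·cosφ2·cosΔλ=0.23963173; θ=atan2(y, x)=-60.5825° <0 so +360° → 299.4175° ≈ 299.4°
Leg 6: φ1=-0.2095530, φ2=-0.6032294, Δφ=-0.3936765, Δλ=0.3255475 rad; a=sin²(Δφ/2)+cosφ1·cosφ2·sin²(Δλ/2)=0.0594014210; c=2·atan2(√a, √(1-a))=0.492407739; dist=6371·c=3137.130 ≈ 3137.1 km; running total=60906.8 km
Leg 6 bearing: y=sinΔλ·cosφ2=0.26338055, x=cosφ1·sinφ2-sinφ1·cosφ2·cosΔλ=-0.39258407; θ=atan2(y, x)=146.1428° ≈ 146.1°
Leg 7: φ1=-0.6032294, φ2=-0.4118419, Δφ=0.1913876, Δλ=0.2045945 rad; a=sin²(Δφ/2)+cosφ1·cosφ2·sin²(Δλ/2)=0.0169990815; c=2·atan2(√a, √(1-a))=0.261505544; dist=6371·c=1666.052 ≈ 1666.1 km; running total=62572.9 km
Leg 7 bearing: y=sinΔλ·cosφ2=0.18618206, x=cosφ1·sinφ2-sinφ1·cosφ2·cosΔλ=0.17937863; θ=atan2(y, x)=46.0662° ≈ 46.1°

Leg 1: dist=11451.1 km, bearing=290.2°
Leg 2: dist=8956.3 km, bearing=234.5°
Leg 3: dist=12717.7 km, bearing=186.1°
Leg 4: dist=7876.5 km, bearing=324.5°
Leg 5: dist=16768.1 km, bearing=299.4°
Leg 6: dist=3137.1 km, bearing=146.1°
Leg 7: dist=1666.1 km, bearing=46.1°
Total: 62572.9 km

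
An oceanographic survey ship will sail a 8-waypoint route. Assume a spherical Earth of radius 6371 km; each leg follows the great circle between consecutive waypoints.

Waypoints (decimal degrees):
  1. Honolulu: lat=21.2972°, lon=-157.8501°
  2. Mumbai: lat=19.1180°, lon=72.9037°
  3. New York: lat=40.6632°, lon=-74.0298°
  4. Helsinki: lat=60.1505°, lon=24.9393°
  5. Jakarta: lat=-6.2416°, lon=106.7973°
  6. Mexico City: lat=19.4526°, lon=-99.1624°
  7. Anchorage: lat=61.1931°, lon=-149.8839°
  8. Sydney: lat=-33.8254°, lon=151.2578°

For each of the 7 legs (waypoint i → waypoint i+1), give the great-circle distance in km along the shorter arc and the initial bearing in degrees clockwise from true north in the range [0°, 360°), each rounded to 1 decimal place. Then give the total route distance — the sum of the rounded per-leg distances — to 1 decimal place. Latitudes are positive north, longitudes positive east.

Leg 1: φ1=0.3717063, φ2=0.3336720, Δφ=-0.0380342, Δλ=4.0274136 rad; a=sin²(Δφ/2)+cosφ1·cosφ2·sin²(Δλ/2)=0.7189918536; c=2·atan2(√a, √(1-a))=2.024150912; dist=6371·c=12895.865 ≈ 12895.9 km; running total=12895.9 km
Leg 1 bearing: y=sinΔλ·cosφ2=-0.73172149, x=cosφ1·sinφ2-sinφ1·cosφ2·cosΔλ=0.52225849; θ=atan2(y, x)=-54.4831° <0 so +360° → 305.5169° ≈ 305.5°
Leg 2: φ1=0.3336720, φ2=0.7097067, Δφ=0.3760347, Δλ=-2.5644734 rad; a=sin²(Δφ/2)+cosφ1·cosφ2·sin²(Δλ/2)=0.6936113429; c=2·atan2(√a, √(1-a))=1.968413691; dist=6371·c=12540.764 ≈ 12540.8 km; running total=25436.7 km
Leg 2 bearing: y=sinΔλ·cosφ2=-0.41387568, x=cosφ1·sinφ2-sinφ1·cosφ2·cosΔλ=0.82387227; θ=atan2(y, x)=-26.6729° <0 so +360° → 333.3271° ≈ 333.3°
Leg 3: φ1=0.7097067, φ2=1.0498243, Δφ=0.3401175, Δλ=1.7273367 rad; a=sin²(Δφ/2)+cosφ1·cosφ2·sin²(Δλ/2)=0.2468474187; c=2·atan2(√a, √(1-a))=1.039901545; dist=6371·c=6625.213 ≈ 6625.2 km; running total=32061.9 km
Leg 3 bearing: y=sinΔλ·cosφ2=0.49163759, x=cosφ1·sinφ2-sinφ1·cosφ2·cosΔλ=0.70848258; θ=atan2(y, x)=34.7580° ≈ 34.8°
Leg 4: φ1=1.0498243, φ2=-0.1089365, Δφ=-1.1587607, Δλ=1.4286916 rad; a=sin²(Δφ/2)+cosφ1·cosφ2·sin²(Δλ/2)=0.5121122703; c=2·atan2(√a, √(1-a))=1.595023237; dist=6371·c=10161.893 ≈ 10161.9 km; running total=42223.8 km
Leg 4 bearing: y=sinΔλ·cosφ2=0.98405214, x=cosφ1·sinφ2-sinφ1·cosφ2·cosΔλ=-0.17622301; θ=atan2(y, x)=100.1528° ≈ 100.2°
Leg 5: φ1=-0.1089365, φ2=0.3395119, Δφ=0.4484484, Δλ=-3.5946749 rad; a=sin²(Δφ/2)+cosφ1·cosφ2·sin²(Δλ/2)=0.9394803381; c=2·atan2(√a, √(1-a))=2.644474772; dist=6371·c=16847.949 ≈ 16847.9 km; running total=59071.7 km
Leg 5 bearing: y=sinΔλ·cosφ2=0.41275155, x=cosφ1·sinφ2-sinφ1·cosφ2·cosΔλ=0.23888133; θ=atan2(y, x)=59.9397° ≈ 59.9°
Leg 6: φ1=0.3395119, φ2=1.0680211, Δφ=0.7285092, Δλ=-0.8852572 rad; a=sin²(Δφ/2)+cosφ1·cosφ2·sin²(Δλ/2)=0.2102694131; c=2·atan2(√a, √(1-a))=0.952728928; dist=6371·c=6069.836 ≈ 6069.8 km; running total=65141.5 km
Leg 6 bearing: y=sinΔλ·cosφ2=-0.37299653, x=cosφ1·sinφ2-sinφ1·cosφ2·cosΔλ=0.72463670; θ=atan2(y, x)=-27.2365° <0 so +360° → 332.7635° ≈ 332.8°
Leg 7: φ1=1.0680211, φ2=-0.5903646, Δφ=-1.6583857, Δλ=5.2559142 rad; a=sin²(Δφ/2)+cosφ1·cosφ2·sin²(Δλ/2)=0.6403795192; c=2·atan2(√a, √(1-a))=1.855381192; dist=6371·c=11820.634 ≈ 11820.6 km; running total=76962.1 km
Leg 7 bearing: y=sinΔλ·cosφ2=-0.71102092, x=cosφ1·sinφ2-sinφ1·cosφ2·cosΔλ=-0.64468877; θ=atan2(y, x)=-132.1989° <0 so +360° → 227.8011° ≈ 227.8°

Leg 1: dist=12895.9 km, bearing=305.5°
Leg 2: dist=12540.8 km, bearing=333.3°
Leg 3: dist=6625.2 km, bearing=34.8°
Leg 4: dist=10161.9 km, bearing=100.2°
Leg 5: dist=16847.9 km, bearing=59.9°
Leg 6: dist=6069.8 km, bearing=332.8°
Leg 7: dist=11820.6 km, bearing=227.8°
Total: 76962.1 km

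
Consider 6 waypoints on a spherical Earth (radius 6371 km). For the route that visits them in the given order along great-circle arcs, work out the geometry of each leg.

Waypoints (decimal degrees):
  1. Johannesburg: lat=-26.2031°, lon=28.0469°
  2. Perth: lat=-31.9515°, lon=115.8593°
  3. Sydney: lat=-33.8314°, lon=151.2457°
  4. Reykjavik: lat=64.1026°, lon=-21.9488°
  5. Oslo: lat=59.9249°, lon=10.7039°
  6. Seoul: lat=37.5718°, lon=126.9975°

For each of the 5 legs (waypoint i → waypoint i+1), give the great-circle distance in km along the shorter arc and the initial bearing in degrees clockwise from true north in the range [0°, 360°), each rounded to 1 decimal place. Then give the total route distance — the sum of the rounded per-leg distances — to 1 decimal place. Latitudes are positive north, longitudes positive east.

Leg 1: φ1=-0.4573304, φ2=-0.5576589, Δφ=-0.1003285, Δλ=1.5326155 rad; a=sin²(Δφ/2)+cosφ1·cosφ2·sin²(Δλ/2)=0.3686344350; c=2·atan2(√a, √(1-a))=1.304944640; dist=6371·c=8313.802 ≈ 8313.8 km; running total=8313.8 km
Leg 1 bearing: y=sinΔλ·cosφ2=0.84787798, x=cosφ1·sinφ2-sinφ1·cosφ2·cosΔλ=-0.46051633; θ=atan2(y, x)=118.5081° ≈ 118.5°
Leg 2: φ1=-0.5576589, φ2=-0.5904693, Δφ=-0.0328104, Δλ=0.6176092 rad; a=sin²(Δφ/2)+cosφ1·cosφ2·sin²(Δλ/2)=0.0653722583; c=2·atan2(√a, √(1-a))=0.517102018; dist=6371·c=3294.457 ≈ 3294.5 km; running total=11608.3 km
Leg 2 bearing: y=sinΔλ·cosφ2=0.48103625, x=cosφ1·sinφ2-sinφ1·cosφ2·cosΔλ=-0.11401331; θ=atan2(y, x)=103.3340° ≈ 103.3°
Leg 3: φ1=-0.5904693, φ2=1.1188014, Δφ=1.7092707, Δλ=-3.0228143 rad; a=sin²(Δφ/2)+cosφ1·cosφ2·sin²(Δλ/2)=0.9305463734; c=2·atan2(√a, √(1-a))=2.608211285; dist=6371·c=16616.914 ≈ 16616.9 km; running total=28225.2 km
Leg 3 bearing: y=sinΔλ·cosφ2=-0.05175586, x=cosφ1·sinφ2-sinφ1·cosφ2·cosΔλ=0.50580689; θ=atan2(y, x)=-5.8424° <0 so +360° → 354.1576° ≈ 354.2°
Leg 4: φ1=1.1188014, φ2=1.0458868, Δφ=-0.0729146, Δλ=0.5698971 rad; a=sin²(Δφ/2)+cosφ1·cosφ2·sin²(Δλ/2)=0.0186245191; c=2·atan2(√a, √(1-a))=0.273797778; dist=6371·c=1744.366 ≈ 1744.4 km; running total=29969.6 km
Leg 4 bearing: y=sinΔλ·cosφ2=0.27038494, x=cosφ1·sinφ2-sinφ1·cosφ2·cosΔλ=-0.00160250; θ=atan2(y, x)=90.3396° ≈ 90.3°
Leg 5: φ1=1.0458868, φ2=0.6557516, Δφ=-0.3901352, Δλ=2.0297062 rad; a=sin²(Δφ/2)+cosφ1·cosφ2·sin²(Δλ/2)=0.3241410986; c=2·atan2(√a, √(1-a))=1.211390803; dist=6371·c=7717.771 ≈ 7717.8 km; running total=37687.4 km
Leg 5 bearing: y=sinΔλ·cosφ2=0.71058527, x=cosφ1·sinφ2-sinφ1·cosφ2·cosΔλ=0.60939574; θ=atan2(y, x)=49.3837° ≈ 49.4°

Leg 1: dist=8313.8 km, bearing=118.5°
Leg 2: dist=3294.5 km, bearing=103.3°
Leg 3: dist=16616.9 km, bearing=354.2°
Leg 4: dist=1744.4 km, bearing=90.3°
Leg 5: dist=7717.8 km, bearing=49.4°
Total: 37687.4 km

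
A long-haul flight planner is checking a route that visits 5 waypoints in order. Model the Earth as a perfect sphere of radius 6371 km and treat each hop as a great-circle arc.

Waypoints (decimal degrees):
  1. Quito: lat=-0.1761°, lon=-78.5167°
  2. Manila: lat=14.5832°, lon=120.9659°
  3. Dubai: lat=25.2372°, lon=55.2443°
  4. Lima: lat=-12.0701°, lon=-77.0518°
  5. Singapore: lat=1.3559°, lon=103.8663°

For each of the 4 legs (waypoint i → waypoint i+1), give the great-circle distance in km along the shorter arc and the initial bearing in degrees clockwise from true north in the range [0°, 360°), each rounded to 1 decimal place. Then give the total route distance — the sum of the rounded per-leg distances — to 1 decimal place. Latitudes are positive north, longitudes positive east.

Leg 1: dist=17340.1 km, bearing=307.6°
Leg 2: dist=6909.8 km, bearing=291.1°
Leg 3: dist=14810.1 km, bearing=277.2°
Leg 4: dist=18819.4 km, bearing=184.9°
Total: 57879.4 km

Leg 1: φ1=-0.0030735, φ2=0.2545249, Δφ=0.2575984, Δλ=3.4816282 rad; a=sin²(Δφ/2)+cosφ1·cosφ2·sin²(Δλ/2)=0.9565700355; c=2·atan2(√a, √(1-a))=2.721718065; dist=6371·c=17340.066 ≈ 17340.1 km; running total=17340.1 km
Leg 1 bearing: y=sinΔλ·cosφ2=-0.32277556, x=cosφ1·sinφ2-sinφ1·cosφ2·cosΔλ=0.24898022; θ=atan2(y, x)=-52.3544° <0 so +360° → 307.6456° ≈ 307.6°
Leg 2: φ1=0.2545249, φ2=0.4404722, Δφ=0.1859474, Δλ=-1.1470583 rad; a=sin²(Δφ/2)+cosφ1·cosφ2·sin²(Δλ/2)=0.2663523150; c=2·atan2(√a, √(1-a))=1.084567217; dist=6371·c=6909.778 ≈ 6909.8 km; running total=24249.9 km
Leg 2 bearing: y=sinΔλ·cosφ2=-0.82455049, x=cosφ1·sinφ2-sinφ1·cosφ2·cosΔλ=0.31898516; θ=atan2(y, x)=-68.8506° <0 so +360° → 291.1494° ≈ 291.1°
Leg 3: φ1=0.4404722, φ2=-0.2106630, Δφ=-0.6511352, Δλ=-2.3090025 rad; a=sin²(Δφ/2)+cosφ1·cosφ2·sin²(Δλ/2)=0.8422137734; c=2·atan2(√a, √(1-a))=2.324614565; dist=6371·c=14810.119 ≈ 14810.1 km; running total=39060.0 km
Leg 3 bearing: y=sinΔλ·cosφ2=-0.72332449, x=cosφ1·sinφ2-sinφ1·cosφ2·cosΔλ=0.09143639; θ=atan2(y, x)=-82.7954° <0 so +360° → 277.2046° ≈ 277.2°
Leg 4: φ1=-0.2106630, φ2=0.0236649, Δφ=0.2343279, Δλ=3.1576165 rad; a=sin²(Δφ/2)+cosφ1·cosφ2·sin²(Δλ/2)=0.9912206226; c=2·atan2(√a, √(1-a))=2.953920697; dist=6371·c=18819.429 ≈ 18819.4 km; running total=57879.4 km
Leg 4 bearing: y=sinΔλ·cosφ2=-0.01601870, x=cosφ1·sinφ2-sinφ1·cosφ2·cosΔλ=-0.18588330; θ=atan2(y, x)=-175.0746° <0 so +360° → 184.9254° ≈ 184.9°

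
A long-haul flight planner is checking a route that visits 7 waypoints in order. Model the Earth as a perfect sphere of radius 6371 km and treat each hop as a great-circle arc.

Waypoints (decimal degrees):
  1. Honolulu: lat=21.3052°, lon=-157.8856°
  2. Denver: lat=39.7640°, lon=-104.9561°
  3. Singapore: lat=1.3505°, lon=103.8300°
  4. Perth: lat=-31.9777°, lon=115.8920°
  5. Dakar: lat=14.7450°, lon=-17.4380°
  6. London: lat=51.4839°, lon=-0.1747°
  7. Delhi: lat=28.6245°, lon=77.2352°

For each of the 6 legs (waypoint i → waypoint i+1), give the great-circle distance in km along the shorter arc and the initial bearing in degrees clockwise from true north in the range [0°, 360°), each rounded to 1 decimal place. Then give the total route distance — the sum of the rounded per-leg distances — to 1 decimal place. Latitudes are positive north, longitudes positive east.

Leg 1: φ1=0.3718459, φ2=0.6940127, Δφ=0.3221668, Δλ=0.9237940 rad; a=sin²(Δφ/2)+cosφ1·cosφ2·sin²(Δλ/2)=0.1679530326; c=2·atan2(√a, √(1-a))=0.844515048; dist=6371·c=5380.405 ≈ 5380.4 km; running total=5380.4 km
Leg 1 bearing: y=sinΔλ·cosφ2=0.61332991, x=cosφ1·sinφ2-sinφ1·cosφ2·cosΔλ=0.42755780; θ=atan2(y, x)=55.1193° ≈ 55.1°
Leg 2: φ1=0.6940127, φ2=0.0235707, Δφ=-0.6704421, Δλ=3.6440049 rad; a=sin²(Δφ/2)+cosφ1·cosφ2·sin²(Δλ/2)=0.8292159703; c=2·atan2(√a, √(1-a))=2.289529773; dist=6371·c=14586.594 ≈ 14586.6 km; running total=19967.0 km
Leg 2 bearing: y=sinΔλ·cosφ2=-0.48140731, x=cosφ1·sinφ2-sinφ1·cosφ2·cosΔλ=0.57854506; θ=atan2(y, x)=-39.7638° <0 so +360° → 320.2362° ≈ 320.2°
Leg 3: φ1=0.0235707, φ2=-0.5581162, Δφ=-0.5816868, Δλ=0.2105216 rad; a=sin²(Δφ/2)+cosφ1·cosφ2·sin²(Δλ/2)=0.0915927382; c=2·atan2(√a, √(1-a))=0.614928801; dist=6371·c=3917.711 ≈ 3917.7 km; running total=23884.7 km
Leg 3 bearing: y=sinΔλ·cosφ2=0.17725972, x=cosφ1·sinφ2-sinφ1·cosφ2·cosΔλ=-0.54899274; θ=atan2(y, x)=162.1057° ≈ 162.1°
Leg 4: φ1=-0.5581162, φ2=0.2573488, Δφ=0.8154650, Δλ=-2.3270475 rad; a=sin²(Δφ/2)+cosφ1·cosφ2·sin²(Δλ/2)=0.8488462795; c=2·atan2(√a, √(1-a))=2.342967855; dist=6371·c=14927.048 ≈ 14927.0 km; running total=38811.7 km
Leg 4 bearing: y=sinΔλ·cosφ2=-0.70345849, x=cosφ1·sinφ2-sinφ1·cosφ2·cosΔλ=-0.13554056; θ=atan2(y, x)=-100.9060° <0 so +360° → 259.0940° ≈ 259.1°
Leg 5: φ1=0.2573488, φ2=0.8985636, Δφ=0.6412148, Δλ=0.3013014 rad; a=sin²(Δφ/2)+cosφ1·cosφ2·sin²(Δλ/2)=0.1128799749; c=2·atan2(√a, √(1-a))=0.685282873; dist=6371·c=4365.937 ≈ 4365.9 km; running total=43177.6 km
Leg 5 bearing: y=sinΔλ·cosφ2=0.18480472, x=cosφ1·sinφ2-sinφ1·cosφ2·cosΔλ=0.60530947; θ=atan2(y, x)=16.9778° ≈ 17.0°
Leg 6: φ1=0.8985636, φ2=0.4995918, Δφ=-0.3989718, Δλ=1.3510576 rad; a=sin²(Δφ/2)+cosφ1·cosφ2·sin²(Δλ/2)=0.2530059958; c=2·atan2(√a, √(1-a))=1.054125800; dist=6371·c=6715.835 ≈ 6715.8 km; running total=49893.4 km
Leg 6 bearing: y=sinΔλ·cosφ2=0.85667154, x=cosφ1·sinφ2-sinφ1·cosφ2·cosΔλ=0.14862614; θ=atan2(y, x)=80.1576° ≈ 80.2°

Leg 1: dist=5380.4 km, bearing=55.1°
Leg 2: dist=14586.6 km, bearing=320.2°
Leg 3: dist=3917.7 km, bearing=162.1°
Leg 4: dist=14927.0 km, bearing=259.1°
Leg 5: dist=4365.9 km, bearing=17.0°
Leg 6: dist=6715.8 km, bearing=80.2°
Total: 49893.4 km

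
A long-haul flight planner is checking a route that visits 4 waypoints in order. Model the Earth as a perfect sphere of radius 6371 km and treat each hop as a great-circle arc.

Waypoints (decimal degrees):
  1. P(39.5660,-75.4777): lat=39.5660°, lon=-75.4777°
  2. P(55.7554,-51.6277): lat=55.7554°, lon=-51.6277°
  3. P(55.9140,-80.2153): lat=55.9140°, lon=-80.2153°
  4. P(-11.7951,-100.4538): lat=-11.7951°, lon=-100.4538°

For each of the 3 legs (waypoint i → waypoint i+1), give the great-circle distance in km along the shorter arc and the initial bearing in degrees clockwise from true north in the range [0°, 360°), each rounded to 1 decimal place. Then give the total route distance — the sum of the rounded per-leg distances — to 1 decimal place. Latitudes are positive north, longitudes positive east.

Leg 1: dist=2511.5 km, bearing=36.3°
Leg 2: dist=1772.5 km, bearing=282.5°
Leg 3: dist=7760.5 km, bearing=201.2°
Total: 12044.5 km

Leg 1: φ1=0.6905570, φ2=0.9731153, Δφ=0.2825583, Δλ=0.4162610 rad; a=sin²(Δφ/2)+cosφ1·cosφ2·sin²(Δλ/2)=0.0383491248; c=2·atan2(√a, √(1-a))=0.394206158; dist=6371·c=2511.487 ≈ 2511.5 km; running total=2511.5 km
Leg 1 bearing: y=sinΔλ·cosφ2=0.22753507, x=cosφ1·sinφ2-sinφ1·cosφ2·cosΔλ=0.30942151; θ=atan2(y, x)=36.3291° ≈ 36.3°
Leg 2: φ1=0.9731153, φ2=0.9758834, Δφ=0.0027681, Δλ=-0.4989477 rad; a=sin²(Δφ/2)+cosφ1·cosφ2·sin²(Δλ/2)=0.0192260107; c=2·atan2(√a, √(1-a))=0.278212171; dist=6371·c=1772.490 ≈ 1772.5 km; running total=4284.0 km
Leg 2 bearing: y=sinΔλ·cosφ2=-0.26816996, x=cosφ1·sinφ2-sinφ1·cosφ2·cosΔλ=0.05924826; θ=atan2(y, x)=-77.5415° <0 so +360° → 282.4585° ≈ 282.5°
Leg 3: φ1=0.9758834, φ2=-0.2058633, Δφ=-1.1817467, Δλ=-0.3532285 rad; a=sin²(Δφ/2)+cosφ1·cosφ2·sin²(Δλ/2)=0.3272805531; c=2·atan2(√a, √(1-a))=1.218089898; dist=6371·c=7760.451 ≈ 7760.5 km; running total=12044.5 km
Leg 3 bearing: y=sinΔλ·cosφ2=-0.33862441, x=cosφ1·sinφ2-sinφ1·cosφ2·cosΔλ=-0.87521739; θ=atan2(y, x)=-158.8484° <0 so +360° → 201.1516° ≈ 201.2°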